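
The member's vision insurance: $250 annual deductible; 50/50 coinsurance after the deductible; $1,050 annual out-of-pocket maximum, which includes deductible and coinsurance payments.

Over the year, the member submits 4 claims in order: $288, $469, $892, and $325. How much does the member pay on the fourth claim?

$100.50

Claim 1 — $288: $250 to deductible, leaving $38; member's 50% is $19. Cost to member: $269. OOP to date $269.
Claim 2 — $469: deductible already satisfied, so member's share is 50% × $469 = $234.50. Member owes $234.50 (running OOP $503.50).
Claim 3 — $892: 50% coinsurance on $892 = $446. Cost to member: $446. OOP to date $949.50.
Claim 4 — $325: 50% coinsurance on $325 = $162.50. That would push OOP to $1,112, over the $1,050 cap, so member pays $1,050 − $949.50 = $100.50.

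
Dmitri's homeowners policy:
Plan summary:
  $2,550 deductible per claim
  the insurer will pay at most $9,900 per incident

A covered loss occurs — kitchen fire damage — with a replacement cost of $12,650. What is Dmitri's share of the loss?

$2,750

After the deductible, $12,650 − $2,550 = $10,100 remains.
Since $10,100 > $9,900, the payout is capped at $9,900.
Out of pocket: $12,650 − $9,900 = $2,750.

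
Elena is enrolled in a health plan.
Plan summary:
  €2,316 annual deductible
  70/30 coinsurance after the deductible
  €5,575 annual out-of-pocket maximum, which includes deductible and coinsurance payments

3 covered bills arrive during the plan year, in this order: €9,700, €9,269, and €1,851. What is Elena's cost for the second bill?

Bill 1, €9,700: €2,316 finishes the deductible; €7,384 goes to coinsurance; coinsurance €7,384 × 30% = €2,215.20. Cost to patient: €4,531.20. OOP to date €4,531.20.
Bill 2, €9,269: deductible already satisfied, so patient's share is 30% × €9,269 = €2,780.70. OOP would hit €7,311.90 > €5,575, so the cap limits the patient to €5,575 − €4,531.20 = €1,043.80.

€1,043.80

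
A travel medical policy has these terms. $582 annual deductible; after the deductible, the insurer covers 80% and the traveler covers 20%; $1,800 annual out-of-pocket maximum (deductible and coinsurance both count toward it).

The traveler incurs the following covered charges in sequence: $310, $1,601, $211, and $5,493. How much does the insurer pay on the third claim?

$168.80

Bill 1, $310: all of it applies to the deductible. Cost to traveler: $310. OOP to date $310. Insurer: $310 − $310 = $0.
Bill 2, $1,601: $272 finishes the deductible; $1,329 goes to coinsurance; traveler's 20% is $265.80. Traveler pays $537.80; OOP now $847.80. Plan pays $1,601 − $537.80 = $1,063.20.
Bill 3, $211: deductible met; 20% of $211 = $42.20. Cost to traveler: $42.20. OOP to date $890. Insurer: $211 − $42.20 = $168.80.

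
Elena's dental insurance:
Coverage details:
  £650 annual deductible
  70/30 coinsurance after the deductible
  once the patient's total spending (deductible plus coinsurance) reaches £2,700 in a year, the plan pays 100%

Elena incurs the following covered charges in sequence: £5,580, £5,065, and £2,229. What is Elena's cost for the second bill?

£571

Claim 1 (£5,580): £650 finishes the deductible; £4,930 goes to coinsurance; 30% of £4,930 = £1,479. Patient owes £2,129 (running OOP £2,129).
Claim 2 (£5,065): deductible already satisfied, so patient's share is 30% × £5,065 = £1,519.50. Adding that to £2,129 gives £3,648.50, past the £2,700 cap; patient pays only £2,700 − £2,129 = £571.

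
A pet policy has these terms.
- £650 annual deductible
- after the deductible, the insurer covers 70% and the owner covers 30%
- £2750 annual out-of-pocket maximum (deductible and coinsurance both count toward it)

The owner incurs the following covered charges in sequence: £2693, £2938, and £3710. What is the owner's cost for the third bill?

£605.70

Bill 1, £2693: deductible takes £650, £2043 remains; 30% of £2043 = £612.90. Cost to owner: £1262.90. OOP to date £1262.90.
Bill 2, £2938: deductible met; 30% of £2938 = £881.40. Owner owes £881.40 (running OOP £2144.30).
Bill 3, £3710: deductible met; 30% of £3710 = £1113. Adding that to £2144.30 gives £3257.30, past the £2750 cap; owner pays only £2750 − £2144.30 = £605.70.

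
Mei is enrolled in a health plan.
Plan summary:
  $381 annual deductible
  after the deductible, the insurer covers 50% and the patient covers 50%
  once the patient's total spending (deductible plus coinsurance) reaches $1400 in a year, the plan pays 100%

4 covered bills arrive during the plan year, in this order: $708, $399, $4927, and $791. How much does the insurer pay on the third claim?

$4271

Claim 1 ($708): $381 to deductible, leaving $327; coinsurance $327 × 50% = $163.50. Patient owes $544.50 (running OOP $544.50). Plan pays $708 − $544.50 = $163.50.
Claim 2 ($399): 50% coinsurance on $399 = $199.50. Patient owes $199.50 (running OOP $744). Insurer: $399 − $199.50 = $199.50.
Claim 3 ($4927): 50% coinsurance on $4927 = $2463.50. That would push OOP to $3207.50, over the $1400 cap, so patient pays $1400 − $744 = $656. Insurer: $4927 − $656 = $4271.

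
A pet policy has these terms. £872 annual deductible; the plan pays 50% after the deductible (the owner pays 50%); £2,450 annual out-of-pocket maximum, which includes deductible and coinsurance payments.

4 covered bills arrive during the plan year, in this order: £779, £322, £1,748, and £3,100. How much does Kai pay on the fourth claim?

£589.50

Claim 1 — £779: fully absorbed by the deductible. Owner owes £779 (running OOP £779).
Claim 2 — £322: £93 to deductible, leaving £229; coinsurance £229 × 50% = £114.50. Owner pays £207.50; OOP now £986.50.
Claim 3 — £1,748: 50% coinsurance on £1,748 = £874. Owner owes £874 (running OOP £1,860.50).
Claim 4 — £3,100: deductible already satisfied, so owner's share is 50% × £3,100 = £1,550. Adding that to £1,860.50 gives £3,410.50, past the £2,450 cap; owner pays only £2,450 − £1,860.50 = £589.50.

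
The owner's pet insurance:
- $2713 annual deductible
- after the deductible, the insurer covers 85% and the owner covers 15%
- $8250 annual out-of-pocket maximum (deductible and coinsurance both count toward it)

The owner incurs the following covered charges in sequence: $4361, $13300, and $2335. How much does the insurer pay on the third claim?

Claim 1 ($4361): $2713 finishes the deductible; $1648 goes to coinsurance; coinsurance $1648 × 15% = $247.20. Cost to owner: $2960.20. OOP to date $2960.20. Insurer: $4361 − $2960.20 = $1400.80.
Claim 2 ($13300): deductible already satisfied, so owner's share is 15% × $13300 = $1995. Owner owes $1995 (running OOP $4955.20). Insurer: $13300 − $1995 = $11305.
Claim 3 ($2335): 15% coinsurance on $2335 = $350.25. Owner owes $350.25 (running OOP $5305.45). Insurer: $2335 − $350.25 = $1984.75.

$1984.75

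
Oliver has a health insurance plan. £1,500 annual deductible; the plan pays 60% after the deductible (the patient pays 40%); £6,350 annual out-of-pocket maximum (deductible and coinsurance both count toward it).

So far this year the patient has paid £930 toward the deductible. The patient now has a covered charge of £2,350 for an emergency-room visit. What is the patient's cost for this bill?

£1,282

Deductible still to meet: £1,500 − £930 = £570.
That leaves £2,350 − £570 = £1,780 for coinsurance.
Coinsurance: £1,780 × 40% = £712.
Patient responsibility before any cap: £570 + £712 = £1,282.
Cumulative spending £930 + £1,282 = £2,212 stays under the £6,350 maximum.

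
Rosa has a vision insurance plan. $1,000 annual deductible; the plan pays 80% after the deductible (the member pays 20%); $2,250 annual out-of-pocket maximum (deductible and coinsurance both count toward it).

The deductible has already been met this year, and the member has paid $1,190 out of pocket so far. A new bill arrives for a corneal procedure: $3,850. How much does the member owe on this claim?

With the deductible met, the entire $3,850 is subject to coinsurance.
Coinsurance: $3,850 × 20% = $770.
Year-to-date out-of-pocket becomes $1,190 + $770 = $1,960, still under the $2,250 maximum, so no cap applies.

$770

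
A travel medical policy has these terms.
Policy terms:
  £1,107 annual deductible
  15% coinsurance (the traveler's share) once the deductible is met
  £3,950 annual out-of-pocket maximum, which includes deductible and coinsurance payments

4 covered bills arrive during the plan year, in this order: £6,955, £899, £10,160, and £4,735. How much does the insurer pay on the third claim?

£8,636

Bill 1, £6,955: £1,107 to deductible, leaving £5,848; coinsurance £5,848 × 15% = £877.20. Traveler pays £1,984.20; OOP now £1,984.20. Insurer: £6,955 − £1,984.20 = £4,970.80.
Bill 2, £899: deductible met; 15% of £899 = £134.85. Traveler owes £134.85 (running OOP £2,119.05). Insurer: £899 − £134.85 = £764.15.
Bill 3, £10,160: 15% coinsurance on £10,160 = £1,524. Traveler owes £1,524 (running OOP £3,643.05). Insurer: £10,160 − £1,524 = £8,636.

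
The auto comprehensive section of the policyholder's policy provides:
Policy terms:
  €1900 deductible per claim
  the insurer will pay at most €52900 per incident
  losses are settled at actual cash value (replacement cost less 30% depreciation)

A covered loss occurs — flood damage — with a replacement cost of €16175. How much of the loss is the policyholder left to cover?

€6752.50

At 30% depreciation, ACV = €16175 − €4852.50 = €11322.50.
Less the €1900 deductible: €11322.50 − €1900 = €9422.50.
That's under the €52900 cap, so the insurer reimburses the full €9422.50.
Out of pocket: €16175 − €9422.50 = €6752.50.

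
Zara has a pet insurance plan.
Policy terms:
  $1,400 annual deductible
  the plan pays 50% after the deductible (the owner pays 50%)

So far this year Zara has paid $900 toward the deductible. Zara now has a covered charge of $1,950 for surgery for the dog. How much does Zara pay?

$1,225

Deductible still to meet: $1,400 − $900 = $500.
That leaves $1,950 − $500 = $1,450 for coinsurance.
Coinsurance: $1,450 × 50% = $725.
So the owner owes $500 + $725 = $1,225.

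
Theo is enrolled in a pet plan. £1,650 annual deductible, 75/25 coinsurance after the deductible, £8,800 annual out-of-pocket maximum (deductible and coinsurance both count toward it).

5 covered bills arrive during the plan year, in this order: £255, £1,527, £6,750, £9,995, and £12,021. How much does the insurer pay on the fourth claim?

Claim 1 — £255: fully absorbed by the deductible. Owner owes £255 (running OOP £255). Insurer: £255 − £255 = £0.
Claim 2 — £1,527: £1,395 finishes the deductible; £132 goes to coinsurance; coinsurance £132 × 25% = £33. Owner pays £1,428; OOP now £1,683. Insurer: £1,527 − £1,428 = £99.
Claim 3 — £6,750: 25% coinsurance on £6,750 = £1,687.50. Owner pays £1,687.50; OOP now £3,370.50. Plan pays £6,750 − £1,687.50 = £5,062.50.
Claim 4 — £9,995: 25% coinsurance on £9,995 = £2,498.75. Owner pays £2,498.75; OOP now £5,869.25. Plan pays £9,995 − £2,498.75 = £7,496.25.

£7,496.25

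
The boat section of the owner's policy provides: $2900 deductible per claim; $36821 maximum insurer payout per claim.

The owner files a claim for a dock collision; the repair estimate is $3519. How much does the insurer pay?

$619

After the deductible, $3519 − $2900 = $619 remains.
That's under the $36821 cap, so the insurer reimburses the full $619.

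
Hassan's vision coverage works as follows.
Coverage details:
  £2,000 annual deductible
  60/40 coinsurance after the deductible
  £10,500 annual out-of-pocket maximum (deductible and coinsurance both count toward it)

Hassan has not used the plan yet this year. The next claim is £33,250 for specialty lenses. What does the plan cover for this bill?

Nothing has been paid toward the £2,000 deductible, so the first £2,000 of this charge is applied there.
That leaves £33,250 − £2,000 = £31,250 for coinsurance.
40% of £31,250 = £12,500 falls to the member.
So the member owes £2,000 + £12,500 = £14,500 before any cap.
That would bring total out-of-pocket to £14,500, past the £10,500 cap. The member is capped at £10,500 − £0 = £10,500 on this claim.
Insurer pays the balance: £33,250 − £10,500 = £22,750.

£22,750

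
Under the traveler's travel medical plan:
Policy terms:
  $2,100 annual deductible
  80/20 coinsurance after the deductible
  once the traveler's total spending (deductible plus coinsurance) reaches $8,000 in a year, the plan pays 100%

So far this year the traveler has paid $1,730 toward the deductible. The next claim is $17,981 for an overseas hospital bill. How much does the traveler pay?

Deductible still to meet: $2,100 − $1,730 = $370.
After the $370 deductible portion, $17,981 − $370 = $17,611 is subject to coinsurance.
20% of $17,611 = $3,522.20 falls to the traveler.
So the traveler owes $370 + $3,522.20 = $3,892.20 before any cap.
Year-to-date out-of-pocket becomes $1,730 + $3,892.20 = $5,622.20, still under the $8,000 maximum, so no cap applies.

$3,892.20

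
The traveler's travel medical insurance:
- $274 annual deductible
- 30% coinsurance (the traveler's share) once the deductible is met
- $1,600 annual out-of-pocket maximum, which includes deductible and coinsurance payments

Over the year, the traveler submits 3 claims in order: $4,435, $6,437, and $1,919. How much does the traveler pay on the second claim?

Claim 1 — $4,435: $274 to deductible, leaving $4,161; traveler's 30% is $1,248.30. Cost to traveler: $1,522.30. OOP to date $1,522.30.
Claim 2 — $6,437: deductible met; 30% of $6,437 = $1,931.10. Adding that to $1,522.30 gives $3,453.40, past the $1,600 cap; traveler pays only $1,600 − $1,522.30 = $77.70.

$77.70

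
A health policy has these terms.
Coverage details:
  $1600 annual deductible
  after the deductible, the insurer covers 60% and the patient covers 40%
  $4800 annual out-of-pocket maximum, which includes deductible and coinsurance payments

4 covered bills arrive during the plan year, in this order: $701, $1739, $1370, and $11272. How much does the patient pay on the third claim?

Claim 1 — $701: all of it applies to the deductible. Cost to patient: $701. OOP to date $701.
Claim 2 — $1739: $899 finishes the deductible; $840 goes to coinsurance; patient's 40% is $336. Cost to patient: $1235. OOP to date $1936.
Claim 3 — $1370: deductible already satisfied, so patient's share is 40% × $1370 = $548. Cost to patient: $548. OOP to date $2484.

$548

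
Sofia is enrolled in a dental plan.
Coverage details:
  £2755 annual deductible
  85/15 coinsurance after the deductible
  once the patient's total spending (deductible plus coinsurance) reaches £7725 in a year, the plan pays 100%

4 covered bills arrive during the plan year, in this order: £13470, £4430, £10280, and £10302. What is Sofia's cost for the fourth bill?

Bill 1, £13470: deductible takes £2755, £10715 remains; coinsurance £10715 × 15% = £1607.25. Patient owes £4362.25 (running OOP £4362.25).
Bill 2, £4430: 15% coinsurance on £4430 = £664.50. Cost to patient: £664.50. OOP to date £5026.75.
Bill 3, £10280: deductible met; 15% of £10280 = £1542. Patient owes £1542 (running OOP £6568.75).
Bill 4, £10302: deductible met; 15% of £10302 = £1545.30. Adding that to £6568.75 gives £8114.05, past the £7725 cap; patient pays only £7725 − £6568.75 = £1156.25.

£1156.25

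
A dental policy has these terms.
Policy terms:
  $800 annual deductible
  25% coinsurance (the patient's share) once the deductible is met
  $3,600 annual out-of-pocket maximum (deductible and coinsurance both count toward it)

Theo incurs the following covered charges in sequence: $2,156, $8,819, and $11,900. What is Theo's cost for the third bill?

$256.25

Bill 1, $2,156: deductible takes $800, $1,356 remains; patient's 25% is $339. Patient pays $1,139; OOP now $1,139.
Bill 2, $8,819: deductible already satisfied, so patient's share is 25% × $8,819 = $2,204.75. Patient owes $2,204.75 (running OOP $3,343.75).
Bill 3, $11,900: deductible met; 25% of $11,900 = $2,975. That would push OOP to $6,318.75, over the $3,600 cap, so patient pays $3,600 − $3,343.75 = $256.25.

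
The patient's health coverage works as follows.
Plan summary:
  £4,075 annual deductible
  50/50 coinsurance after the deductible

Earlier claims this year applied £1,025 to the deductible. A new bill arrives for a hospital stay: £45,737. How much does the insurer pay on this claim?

£21,343.50

£1,025 of the £4,075 deductible is already met, leaving £3,050.
That leaves £45,737 − £3,050 = £42,687 for coinsurance.
50% of £42,687 = £21,343.50 falls to the patient.
That puts the patient's cost at £3,050 + £21,343.50 = £24,393.50.
Insurer pays the balance: £45,737 − £24,393.50 = £21,343.50.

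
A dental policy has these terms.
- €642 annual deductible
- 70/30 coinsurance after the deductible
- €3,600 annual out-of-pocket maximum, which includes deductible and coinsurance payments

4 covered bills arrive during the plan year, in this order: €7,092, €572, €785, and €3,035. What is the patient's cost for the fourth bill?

Bill 1, €7,092: €642 to deductible, leaving €6,450; 30% of €6,450 = €1,935. Patient owes €2,577 (running OOP €2,577).
Bill 2, €572: 30% coinsurance on €572 = €171.60. Patient pays €171.60; OOP now €2,748.60.
Bill 3, €785: 30% coinsurance on €785 = €235.50. Cost to patient: €235.50. OOP to date €2,984.10.
Bill 4, €3,035: deductible met; 30% of €3,035 = €910.50. OOP would hit €3,894.60 > €3,600, so the cap limits the patient to €3,600 − €2,984.10 = €615.90.

€615.90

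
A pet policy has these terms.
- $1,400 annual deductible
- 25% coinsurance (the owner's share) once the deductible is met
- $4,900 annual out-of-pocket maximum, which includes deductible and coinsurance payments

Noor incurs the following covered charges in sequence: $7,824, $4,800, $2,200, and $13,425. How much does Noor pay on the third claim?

Claim 1 ($7,824): $1,400 finishes the deductible; $6,424 goes to coinsurance; 25% of $6,424 = $1,606. Owner pays $3,006; OOP now $3,006.
Claim 2 ($4,800): 25% coinsurance on $4,800 = $1,200. Owner pays $1,200; OOP now $4,206.
Claim 3 ($2,200): deductible met; 25% of $2,200 = $550. Cost to owner: $550. OOP to date $4,756.

$550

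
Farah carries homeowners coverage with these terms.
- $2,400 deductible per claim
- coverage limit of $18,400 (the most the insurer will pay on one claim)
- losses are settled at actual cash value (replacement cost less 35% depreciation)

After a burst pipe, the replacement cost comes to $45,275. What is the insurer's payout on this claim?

Depreciate 35%: the covered value is $45,275 × 0.65 = $29,428.75.
Subtract the deductible: $29,428.75 − $2,400 = $27,028.75.
Since $27,028.75 > $18,400, the payout is capped at $18,400.

$18,400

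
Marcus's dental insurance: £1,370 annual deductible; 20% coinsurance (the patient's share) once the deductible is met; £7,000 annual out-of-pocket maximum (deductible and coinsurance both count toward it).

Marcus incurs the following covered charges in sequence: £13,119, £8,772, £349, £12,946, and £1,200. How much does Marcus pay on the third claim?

Claim 1 — £13,119: deductible takes £1,370, £11,749 remains; patient's 20% is £2,349.80. Patient pays £3,719.80; OOP now £3,719.80.
Claim 2 — £8,772: deductible met; 20% of £8,772 = £1,754.40. Patient owes £1,754.40 (running OOP £5,474.20).
Claim 3 — £349: deductible met; 20% of £349 = £69.80. Patient pays £69.80; OOP now £5,544.

£69.80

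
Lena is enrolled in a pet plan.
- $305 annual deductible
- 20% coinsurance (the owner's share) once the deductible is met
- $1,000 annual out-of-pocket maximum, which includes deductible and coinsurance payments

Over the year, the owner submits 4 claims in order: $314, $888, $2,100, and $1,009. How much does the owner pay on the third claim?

Claim 1 ($314): $305 to deductible, leaving $9; owner's 20% is $1.80. Owner owes $306.80 (running OOP $306.80).
Claim 2 ($888): deductible met; 20% of $888 = $177.60. Owner pays $177.60; OOP now $484.40.
Claim 3 ($2,100): deductible met; 20% of $2,100 = $420. Owner owes $420 (running OOP $904.40).

$420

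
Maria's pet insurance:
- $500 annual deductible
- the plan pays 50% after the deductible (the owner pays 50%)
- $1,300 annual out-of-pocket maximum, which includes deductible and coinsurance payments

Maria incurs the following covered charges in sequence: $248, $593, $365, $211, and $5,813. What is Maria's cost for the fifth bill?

Claim 1 ($248): entire amount goes to the deductible. Cost to owner: $248. OOP to date $248.
Claim 2 ($593): $252 to deductible, leaving $341; owner's 50% is $170.50. Owner owes $422.50 (running OOP $670.50).
Claim 3 ($365): deductible met; 50% of $365 = $182.50. Owner owes $182.50 (running OOP $853).
Claim 4 ($211): 50% coinsurance on $211 = $105.50. Owner owes $105.50 (running OOP $958.50).
Claim 5 ($5,813): 50% coinsurance on $5,813 = $2,906.50. Adding that to $958.50 gives $3,865, past the $1,300 cap; owner pays only $1,300 − $958.50 = $341.50.

$341.50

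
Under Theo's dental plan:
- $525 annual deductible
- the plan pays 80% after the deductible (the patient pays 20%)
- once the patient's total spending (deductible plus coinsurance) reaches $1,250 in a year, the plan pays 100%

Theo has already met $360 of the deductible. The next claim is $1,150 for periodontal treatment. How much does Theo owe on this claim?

$362

Deductible still to meet: $525 − $360 = $165.
The remaining $985 (= $1,150 − $165) moves to coinsurance.
Patient's 20% share of $985 is $197.
So the patient owes $165 + $197 = $362 before any cap.
Year-to-date out-of-pocket becomes $360 + $362 = $722, still under the $1,250 maximum, so no cap applies.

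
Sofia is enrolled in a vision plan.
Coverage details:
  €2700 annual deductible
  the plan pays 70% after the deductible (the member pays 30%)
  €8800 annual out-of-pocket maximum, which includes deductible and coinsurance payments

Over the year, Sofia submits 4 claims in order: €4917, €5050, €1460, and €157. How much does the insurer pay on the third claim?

Bill 1, €4917: €2700 finishes the deductible; €2217 goes to coinsurance; 30% of €2217 = €665.10. Member pays €3365.10; OOP now €3365.10. Plan pays €4917 − €3365.10 = €1551.90.
Bill 2, €5050: 30% coinsurance on €5050 = €1515. Member pays €1515; OOP now €4880.10. Insurer: €5050 − €1515 = €3535.
Bill 3, €1460: deductible already satisfied, so member's share is 30% × €1460 = €438. Cost to member: €438. OOP to date €5318.10. Insurer: €1460 − €438 = €1022.

€1022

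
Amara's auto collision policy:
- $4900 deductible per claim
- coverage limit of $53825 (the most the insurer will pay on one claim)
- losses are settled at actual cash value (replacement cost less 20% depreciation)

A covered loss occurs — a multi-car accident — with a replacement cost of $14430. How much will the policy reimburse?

$6644

Actual cash value after 20% depreciation: $14430 × 80% = $11544.
After the deductible, $11544 − $4900 = $6644 remains.
$6644 ≤ $53825, so the limit doesn't bind; insurer pays $6644.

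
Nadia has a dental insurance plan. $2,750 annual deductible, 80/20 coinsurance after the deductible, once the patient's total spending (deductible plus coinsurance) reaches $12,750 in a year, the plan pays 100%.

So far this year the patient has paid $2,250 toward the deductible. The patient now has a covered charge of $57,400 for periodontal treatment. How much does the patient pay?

Deductible still to meet: $2,750 − $2,250 = $500.
That leaves $57,400 − $500 = $56,900 for coinsurance.
Patient's 20% share of $56,900 is $11,380.
Patient responsibility before any cap: $500 + $11,380 = $11,880.
That would bring total out-of-pocket to $14,130, past the $12,750 cap. The patient is capped at $12,750 − $2,250 = $10,500 on this claim.

$10,500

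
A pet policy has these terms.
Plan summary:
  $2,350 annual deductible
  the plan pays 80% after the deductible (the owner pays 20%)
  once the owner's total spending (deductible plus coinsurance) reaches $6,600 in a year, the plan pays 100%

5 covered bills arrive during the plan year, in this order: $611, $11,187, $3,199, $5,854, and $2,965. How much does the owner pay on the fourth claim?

Bill 1, $611: fully absorbed by the deductible. Cost to owner: $611. OOP to date $611.
Bill 2, $11,187: $1,739 finishes the deductible; $9,448 goes to coinsurance; coinsurance $9,448 × 20% = $1,889.60. Owner pays $3,628.60; OOP now $4,239.60.
Bill 3, $3,199: deductible met; 20% of $3,199 = $639.80. Owner owes $639.80 (running OOP $4,879.40).
Bill 4, $5,854: 20% coinsurance on $5,854 = $1,170.80. Cost to owner: $1,170.80. OOP to date $6,050.20.

$1,170.80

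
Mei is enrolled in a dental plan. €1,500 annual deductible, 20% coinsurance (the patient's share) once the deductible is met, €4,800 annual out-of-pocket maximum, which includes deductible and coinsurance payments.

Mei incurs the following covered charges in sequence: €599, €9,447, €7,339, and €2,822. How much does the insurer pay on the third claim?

€5,871.20

#1 (€599): entire amount goes to the deductible. Patient pays €599; OOP now €599. Insurer: €599 − €599 = €0.
#2 (€9,447): deductible takes €901, €8,546 remains; coinsurance €8,546 × 20% = €1,709.20. Cost to patient: €2,610.20. OOP to date €3,209.20. Plan pays €9,447 − €2,610.20 = €6,836.80.
#3 (€7,339): deductible met; 20% of €7,339 = €1,467.80. Patient owes €1,467.80 (running OOP €4,677). Insurer: €7,339 − €1,467.80 = €5,871.20.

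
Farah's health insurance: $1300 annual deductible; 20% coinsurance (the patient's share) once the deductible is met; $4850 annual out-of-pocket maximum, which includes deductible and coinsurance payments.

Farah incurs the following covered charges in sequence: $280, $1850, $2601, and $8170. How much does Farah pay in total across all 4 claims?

$3620.20

Claim 1 ($280): fully absorbed by the deductible. Patient owes $280 (running OOP $280).
Claim 2 ($1850): $1020 finishes the deductible; $830 goes to coinsurance; 20% of $830 = $166. Cost to patient: $1186. OOP to date $1466.
Claim 3 ($2601): 20% coinsurance on $2601 = $520.20. Cost to patient: $520.20. OOP to date $1986.20.
Claim 4 ($8170): deductible met; 20% of $8170 = $1634. Patient owes $1634 (running OOP $3620.20).
Total paid by the patient: $280 + $1186 + $520.20 + $1634 = $3620.20.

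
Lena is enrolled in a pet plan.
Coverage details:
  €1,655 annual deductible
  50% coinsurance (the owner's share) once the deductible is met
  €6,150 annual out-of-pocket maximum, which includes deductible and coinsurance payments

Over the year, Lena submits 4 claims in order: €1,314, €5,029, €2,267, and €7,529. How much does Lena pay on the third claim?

€1,133.50

Bill 1, €1,314: entire amount goes to the deductible. Owner pays €1,314; OOP now €1,314.
Bill 2, €5,029: €341 finishes the deductible; €4,688 goes to coinsurance; owner's 50% is €2,344. Owner pays €2,685; OOP now €3,999.
Bill 3, €2,267: deductible already satisfied, so owner's share is 50% × €2,267 = €1,133.50. Owner owes €1,133.50 (running OOP €5,132.50).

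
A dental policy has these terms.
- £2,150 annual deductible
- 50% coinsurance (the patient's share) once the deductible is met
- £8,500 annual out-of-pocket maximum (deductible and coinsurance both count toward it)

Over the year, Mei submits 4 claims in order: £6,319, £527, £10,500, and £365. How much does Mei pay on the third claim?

£4,002

#1 (£6,319): deductible takes £2,150, £4,169 remains; coinsurance £4,169 × 50% = £2,084.50. Patient owes £4,234.50 (running OOP £4,234.50).
#2 (£527): deductible met; 50% of £527 = £263.50. Patient owes £263.50 (running OOP £4,498).
#3 (£10,500): 50% coinsurance on £10,500 = £5,250. That would push OOP to £9,748, over the £8,500 cap, so patient pays £8,500 − £4,498 = £4,002.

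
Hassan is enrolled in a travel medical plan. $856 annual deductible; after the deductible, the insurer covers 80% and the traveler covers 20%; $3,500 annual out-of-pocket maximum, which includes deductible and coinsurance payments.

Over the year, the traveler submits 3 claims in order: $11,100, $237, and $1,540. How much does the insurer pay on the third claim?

$1,232

Claim 1 — $11,100: deductible takes $856, $10,244 remains; 20% of $10,244 = $2,048.80. Traveler pays $2,904.80; OOP now $2,904.80. Plan pays $11,100 − $2,904.80 = $8,195.20.
Claim 2 — $237: deductible already satisfied, so traveler's share is 20% × $237 = $47.40. Traveler owes $47.40 (running OOP $2,952.20). Insurer: $237 − $47.40 = $189.60.
Claim 3 — $1,540: deductible met; 20% of $1,540 = $308. Cost to traveler: $308. OOP to date $3,260.20. Insurer: $1,540 − $308 = $1,232.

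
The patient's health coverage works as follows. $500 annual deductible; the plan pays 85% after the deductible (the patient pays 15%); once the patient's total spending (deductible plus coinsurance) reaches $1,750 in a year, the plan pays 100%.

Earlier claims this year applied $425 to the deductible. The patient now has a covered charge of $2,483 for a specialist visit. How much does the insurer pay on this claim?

$2,046.80

Deductible still to meet: $500 − $425 = $75.
After the $75 deductible portion, $2,483 − $75 = $2,408 is subject to coinsurance.
15% of $2,408 = $361.20 falls to the patient.
Patient responsibility before any cap: $75 + $361.20 = $436.20.
Year-to-date out-of-pocket becomes $425 + $436.20 = $861.20, still under the $1,750 maximum, so no cap applies.
The plan picks up $2,483 − $436.20 = $2,046.80.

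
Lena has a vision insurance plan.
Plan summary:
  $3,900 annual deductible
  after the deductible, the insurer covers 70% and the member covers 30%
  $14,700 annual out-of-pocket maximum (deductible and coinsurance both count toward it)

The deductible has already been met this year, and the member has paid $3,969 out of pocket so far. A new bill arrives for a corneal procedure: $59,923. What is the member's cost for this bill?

$10,731

The deductible is already satisfied, so the full bill goes to coinsurance.
Member's 30% share of $59,923 is $17,976.90.
Year-to-date out-of-pocket would reach $3,969 + $17,976.90 = $21,945.90, above the $14,700 maximum, so the member pays only $14,700 − $3,969 = $10,731.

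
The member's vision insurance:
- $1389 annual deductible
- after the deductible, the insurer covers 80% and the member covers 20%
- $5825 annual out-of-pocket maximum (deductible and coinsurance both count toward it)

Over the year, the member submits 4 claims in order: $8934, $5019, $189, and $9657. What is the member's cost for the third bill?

$37.80

#1 ($8934): deductible takes $1389, $7545 remains; member's 20% is $1509. Member pays $2898; OOP now $2898.
#2 ($5019): deductible already satisfied, so member's share is 20% × $5019 = $1003.80. Cost to member: $1003.80. OOP to date $3901.80.
#3 ($189): 20% coinsurance on $189 = $37.80. Member pays $37.80; OOP now $3939.60.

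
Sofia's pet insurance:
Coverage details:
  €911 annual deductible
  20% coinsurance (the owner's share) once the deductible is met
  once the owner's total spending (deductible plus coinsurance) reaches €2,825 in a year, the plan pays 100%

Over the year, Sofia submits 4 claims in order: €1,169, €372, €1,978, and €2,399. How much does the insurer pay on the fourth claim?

Bill 1, €1,169: €911 finishes the deductible; €258 goes to coinsurance; coinsurance €258 × 20% = €51.60. Owner pays €962.60; OOP now €962.60. Insurer: €1,169 − €962.60 = €206.40.
Bill 2, €372: deductible already satisfied, so owner's share is 20% × €372 = €74.40. Owner owes €74.40 (running OOP €1,037). Insurer: €372 − €74.40 = €297.60.
Bill 3, €1,978: deductible already satisfied, so owner's share is 20% × €1,978 = €395.60. Cost to owner: €395.60. OOP to date €1,432.60. Plan pays €1,978 − €395.60 = €1,582.40.
Bill 4, €2,399: 20% coinsurance on €2,399 = €479.80. Cost to owner: €479.80. OOP to date €1,912.40. Insurer: €2,399 − €479.80 = €1,919.20.

€1,919.20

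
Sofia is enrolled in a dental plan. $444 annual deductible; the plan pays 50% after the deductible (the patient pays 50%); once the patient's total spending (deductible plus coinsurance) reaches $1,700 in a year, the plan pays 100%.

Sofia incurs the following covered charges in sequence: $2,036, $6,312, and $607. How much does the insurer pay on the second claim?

$5,852

Bill 1, $2,036: $444 to deductible, leaving $1,592; coinsurance $1,592 × 50% = $796. Cost to patient: $1,240. OOP to date $1,240. Plan pays $2,036 − $1,240 = $796.
Bill 2, $6,312: 50% coinsurance on $6,312 = $3,156. OOP would hit $4,396 > $1,700, so the cap limits the patient to $1,700 − $1,240 = $460. Insurer: $6,312 − $460 = $5,852.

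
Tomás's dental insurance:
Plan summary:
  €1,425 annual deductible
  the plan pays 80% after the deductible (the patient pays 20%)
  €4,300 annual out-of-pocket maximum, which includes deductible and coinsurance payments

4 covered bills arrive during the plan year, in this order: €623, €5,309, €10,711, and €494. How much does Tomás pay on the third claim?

€1,973.60

Bill 1, €623: fully absorbed by the deductible. Patient pays €623; OOP now €623.
Bill 2, €5,309: deductible takes €802, €4,507 remains; 20% of €4,507 = €901.40. Patient owes €1,703.40 (running OOP €2,326.40).
Bill 3, €10,711: deductible already satisfied, so patient's share is 20% × €10,711 = €2,142.20. OOP would hit €4,468.60 > €4,300, so the cap limits the patient to €4,300 − €2,326.40 = €1,973.60.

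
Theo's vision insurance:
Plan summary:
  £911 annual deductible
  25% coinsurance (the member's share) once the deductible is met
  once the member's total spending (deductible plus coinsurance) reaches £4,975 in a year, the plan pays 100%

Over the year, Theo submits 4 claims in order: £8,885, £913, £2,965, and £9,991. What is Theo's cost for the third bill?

Claim 1 (£8,885): £911 to deductible, leaving £7,974; member's 25% is £1,993.50. Cost to member: £2,904.50. OOP to date £2,904.50.
Claim 2 (£913): deductible met; 25% of £913 = £228.25. Cost to member: £228.25. OOP to date £3,132.75.
Claim 3 (£2,965): deductible met; 25% of £2,965 = £741.25. Member pays £741.25; OOP now £3,874.

£741.25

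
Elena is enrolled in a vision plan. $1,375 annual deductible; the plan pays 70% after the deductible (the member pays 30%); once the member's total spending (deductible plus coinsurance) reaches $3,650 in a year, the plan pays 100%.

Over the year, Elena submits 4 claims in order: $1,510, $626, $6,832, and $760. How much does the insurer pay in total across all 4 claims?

Claim 1 ($1,510): $1,375 finishes the deductible; $135 goes to coinsurance; member's 30% is $40.50. Member pays $1,415.50; OOP now $1,415.50. Plan pays $1,510 − $1,415.50 = $94.50.
Claim 2 ($626): deductible met; 30% of $626 = $187.80. Member owes $187.80 (running OOP $1,603.30). Insurer: $626 − $187.80 = $438.20.
Claim 3 ($6,832): deductible already satisfied, so member's share is 30% × $6,832 = $2,049.60. Adding that to $1,603.30 gives $3,652.90, past the $3,650 cap; member pays only $3,650 − $1,603.30 = $2,046.70. Insurer: $6,832 − $2,046.70 = $4,785.30.
Claim 4 ($760): deductible already satisfied, so member's share is 30% × $760 = $228. That would push OOP to $3,878, over the $3,650 cap, so member pays $3,650 − $3,650 = $0. Plan pays $760 − $0 = $760.
Insurer total = bills − member's total = $9,728 − $3,650 = $6,078.

$6,078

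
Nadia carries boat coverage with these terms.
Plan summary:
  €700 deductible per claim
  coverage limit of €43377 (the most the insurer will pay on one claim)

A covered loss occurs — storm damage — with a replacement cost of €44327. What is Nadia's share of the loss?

€950

After the deductible, €44327 − €700 = €43627 remains.
The €43377 per-incident cap binds; insurer pays €43377.
The owner bears the rest of the original loss: €44327 − €43377 = €950.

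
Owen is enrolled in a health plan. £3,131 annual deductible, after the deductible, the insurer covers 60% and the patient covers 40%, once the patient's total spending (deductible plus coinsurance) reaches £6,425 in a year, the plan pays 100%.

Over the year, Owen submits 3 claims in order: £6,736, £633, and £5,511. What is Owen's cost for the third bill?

£1,598.80

#1 (£6,736): deductible takes £3,131, £3,605 remains; 40% of £3,605 = £1,442. Cost to patient: £4,573. OOP to date £4,573.
#2 (£633): deductible already satisfied, so patient's share is 40% × £633 = £253.20. Patient pays £253.20; OOP now £4,826.20.
#3 (£5,511): 40% coinsurance on £5,511 = £2,204.40. Adding that to £4,826.20 gives £7,030.60, past the £6,425 cap; patient pays only £6,425 − £4,826.20 = £1,598.80.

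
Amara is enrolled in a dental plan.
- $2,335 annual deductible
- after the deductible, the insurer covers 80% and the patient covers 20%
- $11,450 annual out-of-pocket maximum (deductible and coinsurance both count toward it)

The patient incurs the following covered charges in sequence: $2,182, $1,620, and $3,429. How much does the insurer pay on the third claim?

Claim 1 — $2,182: all of it applies to the deductible. Patient pays $2,182; OOP now $2,182. Insurer: $2,182 − $2,182 = $0.
Claim 2 — $1,620: deductible takes $153, $1,467 remains; 20% of $1,467 = $293.40. Patient pays $446.40; OOP now $2,628.40. Insurer: $1,620 − $446.40 = $1,173.60.
Claim 3 — $3,429: deductible already satisfied, so patient's share is 20% × $3,429 = $685.80. Patient pays $685.80; OOP now $3,314.20. Insurer: $3,429 − $685.80 = $2,743.20.

$2,743.20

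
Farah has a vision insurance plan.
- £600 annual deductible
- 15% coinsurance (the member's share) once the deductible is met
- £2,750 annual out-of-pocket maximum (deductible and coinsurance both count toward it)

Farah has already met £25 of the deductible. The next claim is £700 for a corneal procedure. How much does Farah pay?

Deductible still to meet: £600 − £25 = £575.
That leaves £700 − £575 = £125 for coinsurance.
15% of £125 = £18.75 falls to the member.
Member responsibility before any cap: £575 + £18.75 = £593.75.
Year-to-date out-of-pocket becomes £25 + £593.75 = £618.75, still under the £2,750 maximum, so no cap applies.

£593.75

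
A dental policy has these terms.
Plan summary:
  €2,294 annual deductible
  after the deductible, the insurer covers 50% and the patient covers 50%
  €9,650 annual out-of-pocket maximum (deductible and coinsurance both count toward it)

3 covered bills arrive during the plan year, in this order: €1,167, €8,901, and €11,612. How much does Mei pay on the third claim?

€3,469

Bill 1, €1,167: fully absorbed by the deductible. Patient pays €1,167; OOP now €1,167.
Bill 2, €8,901: €1,127 to deductible, leaving €7,774; patient's 50% is €3,887. Patient owes €5,014 (running OOP €6,181).
Bill 3, €11,612: 50% coinsurance on €11,612 = €5,806. Adding that to €6,181 gives €11,987, past the €9,650 cap; patient pays only €9,650 − €6,181 = €3,469.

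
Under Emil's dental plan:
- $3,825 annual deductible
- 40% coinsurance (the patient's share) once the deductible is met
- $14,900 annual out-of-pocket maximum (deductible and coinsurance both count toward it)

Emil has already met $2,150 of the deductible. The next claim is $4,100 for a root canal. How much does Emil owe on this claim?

$2,645

$2,150 of the $3,825 deductible is already met, leaving $1,675.
That leaves $4,100 − $1,675 = $2,425 for coinsurance.
Coinsurance: $2,425 × 40% = $970.
So the patient owes $1,675 + $970 = $2,645 before any cap.
Cumulative spending $2,150 + $2,645 = $4,795 stays under the $14,900 maximum.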